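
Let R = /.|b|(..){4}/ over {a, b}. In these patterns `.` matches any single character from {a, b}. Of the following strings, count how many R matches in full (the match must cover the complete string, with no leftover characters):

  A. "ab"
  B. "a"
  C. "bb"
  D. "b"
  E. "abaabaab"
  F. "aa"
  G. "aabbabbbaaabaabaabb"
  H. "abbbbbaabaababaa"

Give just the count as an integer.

3

A → no match
B → match
C → no match
D → match
E → match
F → no match
G → no match
H → no match
Total matched: 3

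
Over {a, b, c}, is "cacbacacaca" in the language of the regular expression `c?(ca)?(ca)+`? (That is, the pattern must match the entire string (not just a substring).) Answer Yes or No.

No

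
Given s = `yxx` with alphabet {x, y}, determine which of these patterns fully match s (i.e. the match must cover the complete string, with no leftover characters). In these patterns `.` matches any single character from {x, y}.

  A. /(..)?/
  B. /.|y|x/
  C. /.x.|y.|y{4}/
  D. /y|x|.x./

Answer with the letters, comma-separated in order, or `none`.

C, D

A → no match
B → no match
C → match
D → match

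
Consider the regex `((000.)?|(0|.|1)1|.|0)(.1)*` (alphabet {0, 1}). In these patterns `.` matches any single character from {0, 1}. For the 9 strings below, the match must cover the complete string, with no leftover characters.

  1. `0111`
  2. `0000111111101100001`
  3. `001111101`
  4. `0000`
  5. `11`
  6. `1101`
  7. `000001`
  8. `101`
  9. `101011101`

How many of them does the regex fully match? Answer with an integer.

1 → match
2 → no match
3 → match
4 → match
5 → match
6 → match
7 → match
8 → match
9 → match
Total matched: 8

8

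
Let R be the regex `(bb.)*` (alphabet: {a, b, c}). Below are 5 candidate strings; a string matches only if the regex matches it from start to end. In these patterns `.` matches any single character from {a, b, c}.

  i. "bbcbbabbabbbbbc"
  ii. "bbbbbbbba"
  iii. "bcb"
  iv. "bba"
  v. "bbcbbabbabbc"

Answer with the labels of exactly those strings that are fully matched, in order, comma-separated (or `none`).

i → match
ii → match
iii → no match
iv → match
v → match

i, ii, iv, v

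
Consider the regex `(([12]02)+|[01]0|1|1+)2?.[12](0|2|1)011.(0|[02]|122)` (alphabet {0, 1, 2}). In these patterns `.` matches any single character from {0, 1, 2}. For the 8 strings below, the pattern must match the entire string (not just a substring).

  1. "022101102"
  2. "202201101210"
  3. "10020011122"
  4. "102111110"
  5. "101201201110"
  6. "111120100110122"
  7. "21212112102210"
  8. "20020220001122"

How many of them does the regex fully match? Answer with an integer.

1 → no match
2 → no match
3 → no match
4 → no match
5 → no match
6 → match
7 → no match
8 → no match
Total matched: 1

1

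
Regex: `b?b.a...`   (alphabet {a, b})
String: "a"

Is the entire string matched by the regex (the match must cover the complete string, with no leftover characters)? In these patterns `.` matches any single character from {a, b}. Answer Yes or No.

No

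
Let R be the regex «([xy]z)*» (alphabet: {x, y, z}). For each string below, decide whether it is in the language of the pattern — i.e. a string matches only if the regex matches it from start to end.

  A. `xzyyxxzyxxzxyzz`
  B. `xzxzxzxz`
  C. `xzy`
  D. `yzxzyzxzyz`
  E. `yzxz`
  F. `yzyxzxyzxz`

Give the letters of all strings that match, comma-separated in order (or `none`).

A → no match
B → match
C → no match
D → match
E → match
F → no match

B, D, E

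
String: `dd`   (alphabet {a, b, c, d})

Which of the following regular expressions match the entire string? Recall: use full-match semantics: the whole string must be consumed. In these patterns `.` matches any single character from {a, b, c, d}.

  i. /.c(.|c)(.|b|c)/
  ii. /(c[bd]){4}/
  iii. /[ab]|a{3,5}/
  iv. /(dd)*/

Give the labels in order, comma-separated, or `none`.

iv

i → no match
ii → no match — must start with `c`
iii → no match
iv → match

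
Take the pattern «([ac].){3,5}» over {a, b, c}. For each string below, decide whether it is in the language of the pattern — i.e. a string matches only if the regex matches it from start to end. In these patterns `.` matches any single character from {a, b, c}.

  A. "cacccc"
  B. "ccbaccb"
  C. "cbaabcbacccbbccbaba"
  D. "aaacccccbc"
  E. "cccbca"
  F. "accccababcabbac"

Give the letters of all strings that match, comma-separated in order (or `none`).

A → match
B → no match
C → no match
D → no match
E → match
F → no match

A, E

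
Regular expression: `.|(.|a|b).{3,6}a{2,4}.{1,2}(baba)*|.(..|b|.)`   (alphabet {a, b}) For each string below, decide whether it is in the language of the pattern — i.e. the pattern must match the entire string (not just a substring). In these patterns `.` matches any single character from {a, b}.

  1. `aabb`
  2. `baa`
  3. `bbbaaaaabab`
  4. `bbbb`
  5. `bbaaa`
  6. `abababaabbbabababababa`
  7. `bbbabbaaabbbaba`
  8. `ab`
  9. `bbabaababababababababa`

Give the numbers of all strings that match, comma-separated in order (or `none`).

1 → no match
2 → match
3 → no match
4 → no match
5 → no match
6 → match
7 → match
8 → match
9 → no match

2, 6, 7, 8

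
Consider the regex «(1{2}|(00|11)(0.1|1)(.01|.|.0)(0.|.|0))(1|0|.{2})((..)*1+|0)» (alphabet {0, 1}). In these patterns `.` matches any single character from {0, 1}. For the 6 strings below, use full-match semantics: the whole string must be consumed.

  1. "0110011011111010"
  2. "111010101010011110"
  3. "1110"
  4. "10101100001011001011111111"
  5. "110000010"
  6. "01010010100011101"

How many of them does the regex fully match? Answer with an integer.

1 → no match
2 → no match
3 → match
4 → no match
5 → no match
6 → no match
Total matched: 1

1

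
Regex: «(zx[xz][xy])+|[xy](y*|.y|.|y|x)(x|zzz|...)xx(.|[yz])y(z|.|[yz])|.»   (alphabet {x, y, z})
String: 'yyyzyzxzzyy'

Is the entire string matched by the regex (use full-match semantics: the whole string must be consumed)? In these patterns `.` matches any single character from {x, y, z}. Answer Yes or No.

No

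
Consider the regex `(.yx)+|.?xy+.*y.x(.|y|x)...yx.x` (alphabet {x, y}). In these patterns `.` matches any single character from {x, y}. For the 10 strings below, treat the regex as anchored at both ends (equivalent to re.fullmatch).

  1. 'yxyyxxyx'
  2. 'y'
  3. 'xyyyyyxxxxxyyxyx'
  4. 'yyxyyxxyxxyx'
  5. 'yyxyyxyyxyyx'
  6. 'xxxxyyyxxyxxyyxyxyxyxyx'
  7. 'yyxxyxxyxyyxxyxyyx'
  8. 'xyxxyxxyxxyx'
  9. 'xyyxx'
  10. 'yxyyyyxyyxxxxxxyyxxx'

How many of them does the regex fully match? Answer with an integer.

1. 'yxyyxxyx' → no match
2. 'y' → no match
3 → match
4. 'yyxyyxxyxxyx' → match
5. 'yyxyyxyyxyyx' → match
6 → no match
7 → match
8. 'xyxxyxxyxxyx' → match
9. 'xyyxx' → no match
10 → no match
Total matched: 5

5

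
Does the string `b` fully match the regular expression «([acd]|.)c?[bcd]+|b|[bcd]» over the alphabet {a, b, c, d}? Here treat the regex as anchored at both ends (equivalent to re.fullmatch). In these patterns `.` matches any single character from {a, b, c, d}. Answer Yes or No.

Yes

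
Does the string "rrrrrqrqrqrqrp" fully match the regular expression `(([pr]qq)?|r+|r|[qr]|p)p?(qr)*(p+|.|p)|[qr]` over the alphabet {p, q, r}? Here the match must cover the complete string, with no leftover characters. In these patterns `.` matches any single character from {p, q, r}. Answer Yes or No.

Yes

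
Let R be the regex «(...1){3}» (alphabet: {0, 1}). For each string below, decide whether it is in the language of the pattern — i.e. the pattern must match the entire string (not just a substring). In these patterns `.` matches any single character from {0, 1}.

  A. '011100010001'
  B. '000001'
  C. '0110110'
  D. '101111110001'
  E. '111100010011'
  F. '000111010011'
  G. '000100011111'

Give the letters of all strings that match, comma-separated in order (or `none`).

A → match
B → no match
C → no match — must end with '1'
D → match
E → match
F → match
G → match

A, D, E, F, G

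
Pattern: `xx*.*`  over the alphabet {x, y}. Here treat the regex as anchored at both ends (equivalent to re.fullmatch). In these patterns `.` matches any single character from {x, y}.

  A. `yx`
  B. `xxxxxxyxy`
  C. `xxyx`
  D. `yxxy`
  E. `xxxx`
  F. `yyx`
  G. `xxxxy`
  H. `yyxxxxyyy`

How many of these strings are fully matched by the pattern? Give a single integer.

A. `yx` → no match — must start with `x`
B. `xxxxxxyxy` → match
C. `xxyx` → match
D. `yxxy` → no match — must start with `x`
E. `xxxx` → match
F. `yyx` → no match — must start with `x`
G. `xxxxy` → match
H. `yyxxxxyyy` → no match — must start with `x`
Total matched: 4

4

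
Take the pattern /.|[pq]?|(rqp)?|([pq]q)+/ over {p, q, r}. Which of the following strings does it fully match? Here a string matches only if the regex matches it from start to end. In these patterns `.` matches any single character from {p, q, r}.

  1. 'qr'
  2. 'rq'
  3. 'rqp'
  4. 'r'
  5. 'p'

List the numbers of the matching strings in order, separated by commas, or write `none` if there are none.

3, 4, 5

1 → no match
2 → no match
3 → match
4 → match
5 → match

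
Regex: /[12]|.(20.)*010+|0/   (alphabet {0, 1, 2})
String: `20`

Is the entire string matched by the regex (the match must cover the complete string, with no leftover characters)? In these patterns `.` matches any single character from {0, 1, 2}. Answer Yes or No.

No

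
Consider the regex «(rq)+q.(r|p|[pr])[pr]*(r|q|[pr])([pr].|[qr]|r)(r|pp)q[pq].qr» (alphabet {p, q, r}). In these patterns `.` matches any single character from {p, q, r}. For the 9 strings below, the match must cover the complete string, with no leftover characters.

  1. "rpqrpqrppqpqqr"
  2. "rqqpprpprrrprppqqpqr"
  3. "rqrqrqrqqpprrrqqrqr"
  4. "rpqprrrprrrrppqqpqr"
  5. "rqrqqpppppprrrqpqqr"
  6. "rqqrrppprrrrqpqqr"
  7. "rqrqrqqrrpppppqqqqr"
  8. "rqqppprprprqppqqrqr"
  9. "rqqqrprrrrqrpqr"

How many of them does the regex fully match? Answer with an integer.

6

1 → no match — must start with "rq"
2 → match
3 → match
4 → no match — must start with "rq"
5 → match
6 → match
7 → match
8 → match
9 → no match
Total matched: 6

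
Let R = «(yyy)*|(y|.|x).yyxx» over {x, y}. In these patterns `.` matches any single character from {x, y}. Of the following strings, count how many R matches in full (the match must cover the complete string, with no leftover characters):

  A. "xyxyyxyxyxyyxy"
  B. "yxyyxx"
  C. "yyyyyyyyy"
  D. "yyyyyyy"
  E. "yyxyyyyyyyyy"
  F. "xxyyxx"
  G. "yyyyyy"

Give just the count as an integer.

A → no match
B → match
C → match
D → no match
E → no match
F → match
G → match
Total matched: 4

4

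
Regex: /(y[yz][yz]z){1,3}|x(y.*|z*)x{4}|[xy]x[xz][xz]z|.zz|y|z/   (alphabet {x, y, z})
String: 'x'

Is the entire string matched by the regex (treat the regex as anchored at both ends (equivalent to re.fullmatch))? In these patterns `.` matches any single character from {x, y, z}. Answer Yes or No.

No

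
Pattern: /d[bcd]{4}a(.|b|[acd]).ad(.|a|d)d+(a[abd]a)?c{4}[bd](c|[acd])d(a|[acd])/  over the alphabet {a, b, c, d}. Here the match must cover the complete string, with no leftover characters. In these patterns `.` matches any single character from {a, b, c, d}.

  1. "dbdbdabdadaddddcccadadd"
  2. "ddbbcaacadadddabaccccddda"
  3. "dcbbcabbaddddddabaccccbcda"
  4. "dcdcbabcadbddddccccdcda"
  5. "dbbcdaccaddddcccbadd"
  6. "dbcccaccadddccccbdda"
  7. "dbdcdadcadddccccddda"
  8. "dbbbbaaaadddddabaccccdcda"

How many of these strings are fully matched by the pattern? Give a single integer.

1 → no match
2 → match
3 → match
4 → match
5 → no match
6 → match
7 → match
8 → match
Total matched: 6

6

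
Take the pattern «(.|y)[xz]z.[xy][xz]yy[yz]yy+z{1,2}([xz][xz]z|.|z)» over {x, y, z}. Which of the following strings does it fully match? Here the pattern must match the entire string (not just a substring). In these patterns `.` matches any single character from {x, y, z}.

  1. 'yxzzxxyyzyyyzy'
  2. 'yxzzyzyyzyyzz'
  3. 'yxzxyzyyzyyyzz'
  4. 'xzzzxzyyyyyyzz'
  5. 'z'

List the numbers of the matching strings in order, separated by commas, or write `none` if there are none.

1 → match
2 → match
3 → match
4 → match
5. 'z' → no match

1, 2, 3, 4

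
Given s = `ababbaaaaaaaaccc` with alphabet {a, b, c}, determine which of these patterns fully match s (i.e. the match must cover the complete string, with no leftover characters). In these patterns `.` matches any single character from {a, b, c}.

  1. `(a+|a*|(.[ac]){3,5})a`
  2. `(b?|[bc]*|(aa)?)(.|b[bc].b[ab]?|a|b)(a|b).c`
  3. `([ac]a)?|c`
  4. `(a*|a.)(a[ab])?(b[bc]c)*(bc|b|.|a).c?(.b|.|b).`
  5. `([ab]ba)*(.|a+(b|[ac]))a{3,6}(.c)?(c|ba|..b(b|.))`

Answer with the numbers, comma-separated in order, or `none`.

5

1 → no match — must end with `a`
2 → no match
3 → no match
4 → no match
5 → match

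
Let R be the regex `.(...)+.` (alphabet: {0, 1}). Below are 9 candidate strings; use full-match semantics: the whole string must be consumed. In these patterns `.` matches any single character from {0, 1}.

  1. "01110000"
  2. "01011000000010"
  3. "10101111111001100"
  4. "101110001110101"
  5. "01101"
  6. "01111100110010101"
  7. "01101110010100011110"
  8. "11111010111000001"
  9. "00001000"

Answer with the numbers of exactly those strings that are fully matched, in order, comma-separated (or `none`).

1. "01110000" → match
2 → match
3 → match
4 → no match
5. "01101" → match
6 → match
7 → match
8 → match
9. "00001000" → match

1, 2, 3, 5, 6, 7, 8, 9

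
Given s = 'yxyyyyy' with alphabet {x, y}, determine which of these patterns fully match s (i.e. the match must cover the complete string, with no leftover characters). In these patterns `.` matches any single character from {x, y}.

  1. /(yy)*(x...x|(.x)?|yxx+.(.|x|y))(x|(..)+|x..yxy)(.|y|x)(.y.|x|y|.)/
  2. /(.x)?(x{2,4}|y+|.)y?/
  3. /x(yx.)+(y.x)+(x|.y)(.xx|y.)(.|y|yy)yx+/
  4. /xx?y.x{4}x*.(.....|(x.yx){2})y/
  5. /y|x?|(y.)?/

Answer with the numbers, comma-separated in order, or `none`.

1 → no match
2 → match
3 → no match — must start with 'xyx'
4 → no match — must start with 'x'
5 → no match

2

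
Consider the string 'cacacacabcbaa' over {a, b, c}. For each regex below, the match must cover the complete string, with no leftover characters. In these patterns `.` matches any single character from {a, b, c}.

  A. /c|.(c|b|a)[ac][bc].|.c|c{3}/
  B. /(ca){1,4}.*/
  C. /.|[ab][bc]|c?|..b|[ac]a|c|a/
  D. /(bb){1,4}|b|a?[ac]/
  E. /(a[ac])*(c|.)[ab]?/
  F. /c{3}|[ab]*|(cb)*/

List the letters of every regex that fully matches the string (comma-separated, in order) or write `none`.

A → no match
B → match
C → no match
D → no match
E → no match
F → no match

B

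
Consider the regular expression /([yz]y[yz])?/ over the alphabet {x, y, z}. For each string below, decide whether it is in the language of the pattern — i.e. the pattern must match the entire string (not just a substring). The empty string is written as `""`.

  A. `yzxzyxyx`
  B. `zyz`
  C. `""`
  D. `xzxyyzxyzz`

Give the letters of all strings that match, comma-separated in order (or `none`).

B, C

A → no match
B → match
C → match
D → no match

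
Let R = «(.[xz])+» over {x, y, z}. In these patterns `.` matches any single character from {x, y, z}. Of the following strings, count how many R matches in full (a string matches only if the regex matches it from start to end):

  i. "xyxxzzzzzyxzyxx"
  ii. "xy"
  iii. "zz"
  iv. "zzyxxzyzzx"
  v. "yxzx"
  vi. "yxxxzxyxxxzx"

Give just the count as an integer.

4

i → no match
ii → no match
iii → match
iv → match
v → match
vi → match
Total matched: 4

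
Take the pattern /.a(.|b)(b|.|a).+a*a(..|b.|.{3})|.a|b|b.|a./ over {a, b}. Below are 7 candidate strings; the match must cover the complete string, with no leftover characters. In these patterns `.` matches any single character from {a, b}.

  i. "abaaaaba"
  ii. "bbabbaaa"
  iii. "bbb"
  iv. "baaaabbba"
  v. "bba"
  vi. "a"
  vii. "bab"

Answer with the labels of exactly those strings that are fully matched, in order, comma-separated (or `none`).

i → no match
ii → no match
iii → no match
iv → no match
v → no match
vi → no match
vii → no match

none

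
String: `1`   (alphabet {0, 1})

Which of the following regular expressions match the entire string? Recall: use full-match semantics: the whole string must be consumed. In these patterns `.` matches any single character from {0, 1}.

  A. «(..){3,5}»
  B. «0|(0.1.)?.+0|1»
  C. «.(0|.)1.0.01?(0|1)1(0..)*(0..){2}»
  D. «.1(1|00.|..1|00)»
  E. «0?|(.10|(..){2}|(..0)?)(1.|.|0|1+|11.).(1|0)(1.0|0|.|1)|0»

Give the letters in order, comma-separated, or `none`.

B

A → no match
B → match
C → no match
D → no match
E → no match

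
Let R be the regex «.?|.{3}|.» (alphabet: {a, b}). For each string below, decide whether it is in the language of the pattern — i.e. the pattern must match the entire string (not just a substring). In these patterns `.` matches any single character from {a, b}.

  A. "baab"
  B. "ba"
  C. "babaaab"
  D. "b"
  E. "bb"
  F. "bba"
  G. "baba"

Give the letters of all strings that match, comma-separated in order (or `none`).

A → no match
B → no match
C → no match
D → match
E → no match
F → match
G → no match

D, F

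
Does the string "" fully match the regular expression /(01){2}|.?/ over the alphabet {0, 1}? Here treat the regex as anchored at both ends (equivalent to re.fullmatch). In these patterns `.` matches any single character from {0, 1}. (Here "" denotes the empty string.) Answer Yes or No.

Yes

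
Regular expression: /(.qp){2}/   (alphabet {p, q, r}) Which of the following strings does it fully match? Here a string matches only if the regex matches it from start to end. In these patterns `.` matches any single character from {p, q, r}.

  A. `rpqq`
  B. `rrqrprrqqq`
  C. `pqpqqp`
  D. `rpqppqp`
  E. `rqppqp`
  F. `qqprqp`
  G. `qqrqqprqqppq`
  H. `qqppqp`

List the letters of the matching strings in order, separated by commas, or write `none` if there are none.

A → no match — must end with `qp`
B → no match — must end with `qp`
C → match
D → no match
E → match
F → match
G → no match — must end with `qp`
H → match

C, E, F, H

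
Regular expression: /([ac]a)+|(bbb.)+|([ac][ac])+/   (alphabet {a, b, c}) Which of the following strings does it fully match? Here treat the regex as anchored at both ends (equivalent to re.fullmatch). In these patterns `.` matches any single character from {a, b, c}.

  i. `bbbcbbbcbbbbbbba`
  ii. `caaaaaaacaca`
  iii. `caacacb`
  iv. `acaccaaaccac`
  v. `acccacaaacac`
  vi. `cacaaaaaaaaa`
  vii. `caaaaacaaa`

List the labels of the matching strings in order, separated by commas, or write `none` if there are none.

i → match
ii → match
iii → no match
iv → match
v → match
vi → match
vii → match

i, ii, iv, v, vi, vii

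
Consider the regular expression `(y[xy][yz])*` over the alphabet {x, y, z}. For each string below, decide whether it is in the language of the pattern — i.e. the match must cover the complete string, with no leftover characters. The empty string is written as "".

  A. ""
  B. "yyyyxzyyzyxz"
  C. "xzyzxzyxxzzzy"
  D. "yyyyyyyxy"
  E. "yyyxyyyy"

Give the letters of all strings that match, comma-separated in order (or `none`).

A → match
B → match
C → no match
D → match
E → no match

A, B, D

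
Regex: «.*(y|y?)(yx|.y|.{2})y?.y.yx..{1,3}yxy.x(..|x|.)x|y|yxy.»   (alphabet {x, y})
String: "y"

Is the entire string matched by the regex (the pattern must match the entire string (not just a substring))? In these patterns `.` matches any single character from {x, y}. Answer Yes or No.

Yes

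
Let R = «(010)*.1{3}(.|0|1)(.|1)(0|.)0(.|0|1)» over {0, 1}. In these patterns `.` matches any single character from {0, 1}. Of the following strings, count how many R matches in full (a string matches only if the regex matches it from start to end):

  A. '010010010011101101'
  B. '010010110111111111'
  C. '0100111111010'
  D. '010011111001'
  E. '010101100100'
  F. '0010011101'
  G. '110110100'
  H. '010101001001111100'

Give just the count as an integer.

A → match
B → no match
C → no match
D → match
E → no match
F → no match
G → no match
H → no match
Total matched: 2

2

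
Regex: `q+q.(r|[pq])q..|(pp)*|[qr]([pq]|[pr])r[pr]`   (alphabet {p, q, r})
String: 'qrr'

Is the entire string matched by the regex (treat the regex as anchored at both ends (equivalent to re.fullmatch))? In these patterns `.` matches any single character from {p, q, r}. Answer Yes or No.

No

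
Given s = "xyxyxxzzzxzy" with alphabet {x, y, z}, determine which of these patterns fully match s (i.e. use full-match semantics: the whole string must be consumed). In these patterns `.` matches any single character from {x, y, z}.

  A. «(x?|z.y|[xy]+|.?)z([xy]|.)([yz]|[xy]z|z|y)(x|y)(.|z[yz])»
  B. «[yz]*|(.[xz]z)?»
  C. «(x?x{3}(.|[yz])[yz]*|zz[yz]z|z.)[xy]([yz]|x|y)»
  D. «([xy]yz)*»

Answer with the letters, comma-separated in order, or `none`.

A

A → match
B → no match
C → no match
D → no match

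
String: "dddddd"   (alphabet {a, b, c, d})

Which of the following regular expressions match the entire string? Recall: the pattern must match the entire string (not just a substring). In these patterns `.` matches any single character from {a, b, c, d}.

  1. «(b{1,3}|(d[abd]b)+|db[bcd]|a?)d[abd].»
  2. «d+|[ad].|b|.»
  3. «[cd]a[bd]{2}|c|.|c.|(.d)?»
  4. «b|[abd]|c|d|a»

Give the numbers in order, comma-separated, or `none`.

2

1 → no match
2 → match
3 → no match
4 → no match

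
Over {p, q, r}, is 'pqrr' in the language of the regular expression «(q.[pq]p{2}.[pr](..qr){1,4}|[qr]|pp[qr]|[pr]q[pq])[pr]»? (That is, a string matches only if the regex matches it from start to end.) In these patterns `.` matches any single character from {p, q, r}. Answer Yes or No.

No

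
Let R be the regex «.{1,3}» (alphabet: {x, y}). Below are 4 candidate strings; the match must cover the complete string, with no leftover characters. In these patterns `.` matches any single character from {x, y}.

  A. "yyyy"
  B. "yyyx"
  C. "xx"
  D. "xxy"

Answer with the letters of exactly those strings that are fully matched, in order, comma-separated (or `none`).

C, D

A → no match
B → no match
C → match
D → match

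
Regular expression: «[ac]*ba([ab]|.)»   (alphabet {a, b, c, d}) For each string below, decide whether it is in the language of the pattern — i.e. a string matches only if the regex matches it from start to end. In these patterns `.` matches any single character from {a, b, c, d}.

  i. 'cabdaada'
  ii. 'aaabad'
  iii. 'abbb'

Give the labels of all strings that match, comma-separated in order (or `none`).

ii

i → no match
ii → match
iii → no match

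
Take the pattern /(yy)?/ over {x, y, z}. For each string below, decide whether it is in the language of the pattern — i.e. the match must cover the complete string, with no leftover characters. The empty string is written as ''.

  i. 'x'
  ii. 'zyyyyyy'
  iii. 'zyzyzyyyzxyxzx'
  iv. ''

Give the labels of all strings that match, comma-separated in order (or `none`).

iv

i. 'x' → no match
ii. 'zyyyyyy' → no match
iii → no match
iv. '' → match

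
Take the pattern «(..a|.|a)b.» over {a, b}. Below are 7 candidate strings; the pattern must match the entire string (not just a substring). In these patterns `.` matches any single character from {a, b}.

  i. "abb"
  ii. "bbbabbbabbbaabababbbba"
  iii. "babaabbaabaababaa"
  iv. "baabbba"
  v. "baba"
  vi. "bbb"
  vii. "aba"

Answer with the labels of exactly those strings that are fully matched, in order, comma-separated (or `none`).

i, vi, vii

i. "abb" → match
ii → no match
iii → no match
iv. "baabbba" → no match
v. "baba" → no match
vi. "bbb" → match
vii. "aba" → match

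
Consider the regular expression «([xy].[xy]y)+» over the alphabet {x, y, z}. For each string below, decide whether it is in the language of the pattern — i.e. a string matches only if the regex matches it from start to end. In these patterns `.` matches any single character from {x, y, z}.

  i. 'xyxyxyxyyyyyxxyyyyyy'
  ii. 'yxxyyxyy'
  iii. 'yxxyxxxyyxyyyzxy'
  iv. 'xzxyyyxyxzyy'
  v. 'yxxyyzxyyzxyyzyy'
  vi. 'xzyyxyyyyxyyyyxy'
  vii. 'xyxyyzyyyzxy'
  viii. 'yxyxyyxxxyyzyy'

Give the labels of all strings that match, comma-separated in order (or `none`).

i → match
ii → match
iii → match
iv → match
v → match
vi → match
vii → match
viii → no match

i, ii, iii, iv, v, vi, vii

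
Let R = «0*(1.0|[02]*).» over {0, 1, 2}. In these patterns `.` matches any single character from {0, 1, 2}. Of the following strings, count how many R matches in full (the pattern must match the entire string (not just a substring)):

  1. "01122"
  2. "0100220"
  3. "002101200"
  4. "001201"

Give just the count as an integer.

1 → no match
2 → no match
3 → no match
4 → match
Total matched: 1

1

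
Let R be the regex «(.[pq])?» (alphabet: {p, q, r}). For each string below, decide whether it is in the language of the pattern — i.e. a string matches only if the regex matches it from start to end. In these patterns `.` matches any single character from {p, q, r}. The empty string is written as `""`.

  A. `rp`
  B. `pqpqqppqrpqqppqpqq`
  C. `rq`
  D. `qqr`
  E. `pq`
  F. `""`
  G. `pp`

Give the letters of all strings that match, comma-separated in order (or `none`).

A. `rp` → match
B → no match
C. `rq` → match
D. `qqr` → no match
E. `pq` → match
F. `""` → match
G. `pp` → match

A, C, E, F, G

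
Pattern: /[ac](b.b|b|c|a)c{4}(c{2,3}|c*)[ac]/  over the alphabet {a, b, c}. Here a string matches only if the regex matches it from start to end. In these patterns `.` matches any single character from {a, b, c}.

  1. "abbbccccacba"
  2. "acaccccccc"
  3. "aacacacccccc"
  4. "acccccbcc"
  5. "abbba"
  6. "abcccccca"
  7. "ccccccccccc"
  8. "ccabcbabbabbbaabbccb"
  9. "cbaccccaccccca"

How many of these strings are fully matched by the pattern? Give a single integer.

1. "abbbccccacba" → no match
2. "acaccccccc" → no match
3. "aacacacccccc" → no match
4. "acccccbcc" → no match
5. "abbba" → no match
6. "abcccccca" → match
7. "ccccccccccc" → match
8 → no match
9 → no match
Total matched: 2

2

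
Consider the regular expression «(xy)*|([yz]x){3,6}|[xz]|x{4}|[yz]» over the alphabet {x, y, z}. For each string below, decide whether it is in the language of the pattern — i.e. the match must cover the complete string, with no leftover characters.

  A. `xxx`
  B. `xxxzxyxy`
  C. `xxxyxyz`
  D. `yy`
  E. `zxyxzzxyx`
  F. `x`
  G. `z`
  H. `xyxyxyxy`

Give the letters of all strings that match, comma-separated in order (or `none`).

F, G, H

A → no match
B → no match
C → no match
D → no match
E → no match
F → match
G → match
H → match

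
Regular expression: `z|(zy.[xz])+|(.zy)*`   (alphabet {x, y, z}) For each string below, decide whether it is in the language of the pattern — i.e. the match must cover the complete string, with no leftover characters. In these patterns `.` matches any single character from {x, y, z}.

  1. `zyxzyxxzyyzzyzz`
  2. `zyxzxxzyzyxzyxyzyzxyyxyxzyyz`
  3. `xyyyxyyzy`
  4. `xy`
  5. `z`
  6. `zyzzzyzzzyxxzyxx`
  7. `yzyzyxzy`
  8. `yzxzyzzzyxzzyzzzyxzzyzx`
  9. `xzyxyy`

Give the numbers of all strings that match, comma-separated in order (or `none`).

5, 6

1 → no match
2 → no match
3. `xyyyxyyzy` → no match
4. `xy` → no match
5. `z` → match
6 → match
7. `yzyzyxzy` → no match
8 → no match
9. `xzyxyy` → no match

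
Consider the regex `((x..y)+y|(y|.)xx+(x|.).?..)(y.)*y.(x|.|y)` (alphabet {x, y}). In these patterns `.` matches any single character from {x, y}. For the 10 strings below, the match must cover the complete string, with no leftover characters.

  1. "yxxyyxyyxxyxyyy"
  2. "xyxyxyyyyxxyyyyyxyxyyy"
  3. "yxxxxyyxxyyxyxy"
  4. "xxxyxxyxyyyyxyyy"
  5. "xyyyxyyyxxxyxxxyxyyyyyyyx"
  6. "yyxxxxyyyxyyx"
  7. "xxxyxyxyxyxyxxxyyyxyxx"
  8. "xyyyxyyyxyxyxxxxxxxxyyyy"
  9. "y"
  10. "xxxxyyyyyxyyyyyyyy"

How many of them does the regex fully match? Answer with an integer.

1

1 → no match
2 → no match
3 → no match
4 → no match
5 → no match
6 → no match
7 → match
8 → no match
9 → no match
10 → no match
Total matched: 1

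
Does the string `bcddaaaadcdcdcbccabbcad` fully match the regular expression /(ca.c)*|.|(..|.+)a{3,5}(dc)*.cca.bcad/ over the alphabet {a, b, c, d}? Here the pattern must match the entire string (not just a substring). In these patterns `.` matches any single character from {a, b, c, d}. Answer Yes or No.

Yes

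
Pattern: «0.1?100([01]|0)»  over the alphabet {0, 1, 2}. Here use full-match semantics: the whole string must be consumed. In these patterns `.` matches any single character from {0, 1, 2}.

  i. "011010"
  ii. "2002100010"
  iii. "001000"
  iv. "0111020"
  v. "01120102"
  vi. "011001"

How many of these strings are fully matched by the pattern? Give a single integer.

i. "011010" → no match
ii. "2002100010" → no match — must start with "0"
iii. "001000" → match
iv. "0111020" → no match
v. "01120102" → no match
vi. "011001" → match
Total matched: 2

2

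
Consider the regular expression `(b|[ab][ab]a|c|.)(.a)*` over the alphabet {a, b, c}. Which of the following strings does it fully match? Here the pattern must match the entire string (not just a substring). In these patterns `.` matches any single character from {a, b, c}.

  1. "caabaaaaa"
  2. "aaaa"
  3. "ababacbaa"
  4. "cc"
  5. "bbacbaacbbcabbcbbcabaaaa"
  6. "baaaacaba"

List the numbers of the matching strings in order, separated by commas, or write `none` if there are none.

1. "caabaaaaa" → match
2. "aaaa" → no match
3. "ababacbaa" → no match
4. "cc" → no match
5 → no match
6. "baaaacaba" → match

1, 6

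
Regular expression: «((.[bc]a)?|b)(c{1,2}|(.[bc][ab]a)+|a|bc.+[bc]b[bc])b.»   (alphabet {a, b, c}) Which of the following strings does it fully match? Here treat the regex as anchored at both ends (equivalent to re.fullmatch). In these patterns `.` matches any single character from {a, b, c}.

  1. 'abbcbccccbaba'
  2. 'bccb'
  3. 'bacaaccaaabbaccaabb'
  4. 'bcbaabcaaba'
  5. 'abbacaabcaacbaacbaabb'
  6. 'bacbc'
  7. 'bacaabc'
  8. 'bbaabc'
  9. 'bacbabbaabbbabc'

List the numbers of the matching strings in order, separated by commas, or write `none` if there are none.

3, 4, 7, 8, 9

1 → no match
2 → no match
3 → match
4 → match
5 → no match
6 → no match
7 → match
8 → match
9 → match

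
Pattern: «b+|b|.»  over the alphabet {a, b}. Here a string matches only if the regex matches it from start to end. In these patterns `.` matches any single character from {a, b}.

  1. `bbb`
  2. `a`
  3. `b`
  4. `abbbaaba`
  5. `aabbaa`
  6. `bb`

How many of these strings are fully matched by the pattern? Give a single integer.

4

1 → match
2 → match
3 → match
4 → no match
5 → no match
6 → match
Total matched: 4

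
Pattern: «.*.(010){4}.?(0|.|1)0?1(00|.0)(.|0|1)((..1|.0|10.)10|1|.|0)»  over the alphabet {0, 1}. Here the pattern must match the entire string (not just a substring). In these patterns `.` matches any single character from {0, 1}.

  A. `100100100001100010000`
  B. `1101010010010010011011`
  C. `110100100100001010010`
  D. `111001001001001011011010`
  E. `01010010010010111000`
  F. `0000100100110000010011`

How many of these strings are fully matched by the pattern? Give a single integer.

A → no match
B → match
C → no match
D → match
E → match
F → no match
Total matched: 3

3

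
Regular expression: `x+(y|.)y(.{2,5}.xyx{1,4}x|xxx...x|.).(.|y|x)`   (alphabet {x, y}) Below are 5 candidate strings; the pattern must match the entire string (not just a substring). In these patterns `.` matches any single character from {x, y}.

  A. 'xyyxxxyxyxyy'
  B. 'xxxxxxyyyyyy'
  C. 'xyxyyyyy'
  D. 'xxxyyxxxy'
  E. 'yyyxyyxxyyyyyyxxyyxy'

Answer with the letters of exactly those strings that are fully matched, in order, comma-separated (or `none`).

A → match
B → no match
C → no match
D → no match
E → no match — must start with 'x'

A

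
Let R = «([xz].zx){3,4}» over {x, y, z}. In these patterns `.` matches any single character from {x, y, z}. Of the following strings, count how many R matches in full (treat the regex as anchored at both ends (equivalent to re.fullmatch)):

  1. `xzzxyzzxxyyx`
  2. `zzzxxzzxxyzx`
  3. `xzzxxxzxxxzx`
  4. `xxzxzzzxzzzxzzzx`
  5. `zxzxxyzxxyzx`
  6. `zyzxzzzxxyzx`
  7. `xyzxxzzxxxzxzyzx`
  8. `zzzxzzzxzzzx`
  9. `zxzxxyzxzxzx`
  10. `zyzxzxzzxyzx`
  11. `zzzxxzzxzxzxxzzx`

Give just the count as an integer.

9

1 → no match — must end with `zx`
2 → match
3 → match
4 → match
5 → match
6 → match
7 → match
8 → match
9 → match
10 → no match
11 → match
Total matched: 9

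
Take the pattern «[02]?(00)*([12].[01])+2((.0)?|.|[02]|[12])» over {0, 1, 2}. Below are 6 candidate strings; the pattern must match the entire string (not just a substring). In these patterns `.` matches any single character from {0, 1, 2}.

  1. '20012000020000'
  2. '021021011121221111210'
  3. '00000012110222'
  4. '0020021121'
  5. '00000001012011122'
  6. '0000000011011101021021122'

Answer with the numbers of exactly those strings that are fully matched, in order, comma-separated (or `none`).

4

1 → no match
2 → no match
3 → no match
4 → match
5 → no match
6 → no match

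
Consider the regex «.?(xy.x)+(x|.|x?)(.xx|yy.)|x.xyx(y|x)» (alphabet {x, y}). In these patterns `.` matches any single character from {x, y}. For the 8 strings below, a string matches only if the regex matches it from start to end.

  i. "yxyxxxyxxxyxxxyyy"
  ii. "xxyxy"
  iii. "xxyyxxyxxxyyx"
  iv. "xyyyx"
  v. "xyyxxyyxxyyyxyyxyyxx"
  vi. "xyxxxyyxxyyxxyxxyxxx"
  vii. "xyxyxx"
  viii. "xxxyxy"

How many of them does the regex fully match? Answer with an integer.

5

i → match
ii → no match
iii → match
iv → no match
v → no match
vi → match
vii → match
viii → match
Total matched: 5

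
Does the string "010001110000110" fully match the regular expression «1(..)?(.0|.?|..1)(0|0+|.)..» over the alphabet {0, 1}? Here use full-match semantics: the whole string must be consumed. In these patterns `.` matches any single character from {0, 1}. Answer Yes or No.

Every match must start with "1", but "010001110000110" does not.

No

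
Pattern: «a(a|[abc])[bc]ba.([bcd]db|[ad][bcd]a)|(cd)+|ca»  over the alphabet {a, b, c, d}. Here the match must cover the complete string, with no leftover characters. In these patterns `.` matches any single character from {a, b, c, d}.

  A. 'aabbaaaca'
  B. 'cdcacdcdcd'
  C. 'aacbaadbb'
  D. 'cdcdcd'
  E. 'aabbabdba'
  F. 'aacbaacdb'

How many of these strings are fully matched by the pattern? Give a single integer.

A. 'aabbaaaca' → match
B. 'cdcacdcdcd' → no match
C. 'aacbaadbb' → no match
D. 'cdcdcd' → match
E. 'aabbabdba' → match
F. 'aacbaacdb' → match
Total matched: 4

4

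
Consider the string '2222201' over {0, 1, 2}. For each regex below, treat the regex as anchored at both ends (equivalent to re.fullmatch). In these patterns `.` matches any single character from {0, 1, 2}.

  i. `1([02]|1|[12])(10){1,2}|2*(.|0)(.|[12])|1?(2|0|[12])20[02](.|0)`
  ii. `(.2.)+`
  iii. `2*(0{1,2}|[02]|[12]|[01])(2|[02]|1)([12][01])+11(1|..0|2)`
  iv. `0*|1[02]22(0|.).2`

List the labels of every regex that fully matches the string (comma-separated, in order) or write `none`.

i

i → match
ii → no match
iii → no match
iv → no match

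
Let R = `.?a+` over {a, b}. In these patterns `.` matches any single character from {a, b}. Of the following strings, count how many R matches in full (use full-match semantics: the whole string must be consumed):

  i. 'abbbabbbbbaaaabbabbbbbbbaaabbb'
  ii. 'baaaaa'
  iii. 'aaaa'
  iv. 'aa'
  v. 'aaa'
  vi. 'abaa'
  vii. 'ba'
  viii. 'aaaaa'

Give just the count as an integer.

i → no match — must end with 'a'
ii. 'baaaaa' → match
iii. 'aaaa' → match
iv. 'aa' → match
v. 'aaa' → match
vi. 'abaa' → no match
vii. 'ba' → match
viii. 'aaaaa' → match
Total matched: 6

6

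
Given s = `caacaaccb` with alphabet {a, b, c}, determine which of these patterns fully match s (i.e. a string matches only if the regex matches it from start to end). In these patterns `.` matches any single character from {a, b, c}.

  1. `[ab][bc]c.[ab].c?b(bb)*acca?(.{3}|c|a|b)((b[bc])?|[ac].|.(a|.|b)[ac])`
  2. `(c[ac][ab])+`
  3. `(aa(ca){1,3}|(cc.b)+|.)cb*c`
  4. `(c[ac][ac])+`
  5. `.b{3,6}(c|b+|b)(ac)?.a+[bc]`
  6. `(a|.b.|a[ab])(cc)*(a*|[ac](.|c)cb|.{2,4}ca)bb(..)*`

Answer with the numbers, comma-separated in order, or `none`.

1 → no match
2 → match
3 → no match — must end with `c`
4 → no match
5 → no match
6 → no match

2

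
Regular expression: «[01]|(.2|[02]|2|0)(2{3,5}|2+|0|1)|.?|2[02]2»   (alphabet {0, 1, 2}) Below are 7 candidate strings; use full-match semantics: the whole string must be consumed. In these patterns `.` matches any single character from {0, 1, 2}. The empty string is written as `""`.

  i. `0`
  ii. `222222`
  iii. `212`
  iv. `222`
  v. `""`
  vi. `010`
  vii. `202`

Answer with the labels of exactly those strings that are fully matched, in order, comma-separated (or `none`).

i, ii, iv, v, vii

i → match
ii → match
iii → no match
iv → match
v → match
vi → no match
vii → match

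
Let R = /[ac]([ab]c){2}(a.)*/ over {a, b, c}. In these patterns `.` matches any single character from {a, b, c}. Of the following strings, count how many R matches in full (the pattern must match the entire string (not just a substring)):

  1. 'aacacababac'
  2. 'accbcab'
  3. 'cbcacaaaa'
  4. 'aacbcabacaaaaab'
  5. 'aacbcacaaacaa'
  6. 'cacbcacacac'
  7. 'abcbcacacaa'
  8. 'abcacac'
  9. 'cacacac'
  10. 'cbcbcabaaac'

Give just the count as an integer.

1 → match
2 → no match
3 → match
4 → match
5 → match
6 → match
7 → match
8 → match
9 → match
10 → match
Total matched: 9

9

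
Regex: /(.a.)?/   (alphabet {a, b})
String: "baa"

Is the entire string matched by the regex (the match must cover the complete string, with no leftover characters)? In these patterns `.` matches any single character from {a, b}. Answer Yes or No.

Yes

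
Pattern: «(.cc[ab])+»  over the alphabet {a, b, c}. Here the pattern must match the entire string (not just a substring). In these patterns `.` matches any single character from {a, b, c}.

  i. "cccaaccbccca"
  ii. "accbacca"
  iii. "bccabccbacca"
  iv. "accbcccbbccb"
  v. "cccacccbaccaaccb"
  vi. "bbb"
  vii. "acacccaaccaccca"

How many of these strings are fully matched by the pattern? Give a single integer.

5

i → match
ii → match
iii → match
iv → match
v → match
vi → no match
vii → no match
Total matched: 5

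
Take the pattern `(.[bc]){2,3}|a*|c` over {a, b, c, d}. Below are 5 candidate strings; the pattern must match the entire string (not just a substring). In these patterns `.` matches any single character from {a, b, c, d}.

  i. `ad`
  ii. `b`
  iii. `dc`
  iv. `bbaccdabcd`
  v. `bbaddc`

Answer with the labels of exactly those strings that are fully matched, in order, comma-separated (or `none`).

i → no match
ii → no match
iii → no match
iv → no match
v → no match

none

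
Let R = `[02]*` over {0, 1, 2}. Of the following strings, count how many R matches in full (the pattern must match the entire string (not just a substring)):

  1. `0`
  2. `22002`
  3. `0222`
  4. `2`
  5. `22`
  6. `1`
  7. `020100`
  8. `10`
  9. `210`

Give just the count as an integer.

1 → match
2 → match
3 → match
4 → match
5 → match
6 → no match
7 → no match
8 → no match
9 → no match
Total matched: 5

5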